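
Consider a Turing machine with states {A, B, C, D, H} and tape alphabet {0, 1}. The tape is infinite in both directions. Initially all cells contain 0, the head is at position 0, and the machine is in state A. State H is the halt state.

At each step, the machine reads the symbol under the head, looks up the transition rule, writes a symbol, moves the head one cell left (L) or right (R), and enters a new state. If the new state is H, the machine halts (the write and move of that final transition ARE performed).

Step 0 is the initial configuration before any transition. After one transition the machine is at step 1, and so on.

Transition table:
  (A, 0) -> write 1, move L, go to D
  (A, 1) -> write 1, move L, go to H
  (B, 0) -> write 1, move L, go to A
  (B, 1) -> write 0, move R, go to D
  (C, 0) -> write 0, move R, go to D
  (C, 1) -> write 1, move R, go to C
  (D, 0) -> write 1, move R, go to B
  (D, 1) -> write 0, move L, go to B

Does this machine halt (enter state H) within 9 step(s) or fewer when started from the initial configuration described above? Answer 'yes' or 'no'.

Answer: yes

Derivation:
Step 1: in state A at pos 0, read 0 -> (A,0)->write 1,move L,goto D. Now: state=D, head=-1, tape[-2..1]=0010 (head:  ^)
Step 2: in state D at pos -1, read 0 -> (D,0)->write 1,move R,goto B. Now: state=B, head=0, tape[-2..1]=0110 (head:   ^)
Step 3: in state B at pos 0, read 1 -> (B,1)->write 0,move R,goto D. Now: state=D, head=1, tape[-2..2]=01000 (head:    ^)
Step 4: in state D at pos 1, read 0 -> (D,0)->write 1,move R,goto B. Now: state=B, head=2, tape[-2..3]=010100 (head:     ^)
Step 5: in state B at pos 2, read 0 -> (B,0)->write 1,move L,goto A. Now: state=A, head=1, tape[-2..3]=010110 (head:    ^)
Step 6: in state A at pos 1, read 1 -> (A,1)->write 1,move L,goto H. Now: state=H, head=0, tape[-2..3]=010110 (head:   ^)
State H reached at step 6; 6 <= 9 -> yes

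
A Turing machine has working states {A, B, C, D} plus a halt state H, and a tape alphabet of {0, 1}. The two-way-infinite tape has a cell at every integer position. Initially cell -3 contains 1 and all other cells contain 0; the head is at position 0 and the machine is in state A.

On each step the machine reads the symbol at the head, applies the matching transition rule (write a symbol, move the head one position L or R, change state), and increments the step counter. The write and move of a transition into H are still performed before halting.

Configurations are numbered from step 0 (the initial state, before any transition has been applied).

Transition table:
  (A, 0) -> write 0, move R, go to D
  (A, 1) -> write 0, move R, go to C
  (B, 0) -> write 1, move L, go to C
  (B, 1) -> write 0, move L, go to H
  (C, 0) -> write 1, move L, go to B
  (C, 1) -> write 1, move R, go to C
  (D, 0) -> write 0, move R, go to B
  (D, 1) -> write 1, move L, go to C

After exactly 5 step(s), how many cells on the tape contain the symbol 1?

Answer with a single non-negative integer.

Step 1: in state A at pos 0, read 0 -> (A,0)->write 0,move R,goto D. Now: state=D, head=1, tape[-4..2]=0100000 (head:      ^)
Step 2: in state D at pos 1, read 0 -> (D,0)->write 0,move R,goto B. Now: state=B, head=2, tape[-4..3]=01000000 (head:       ^)
Step 3: in state B at pos 2, read 0 -> (B,0)->write 1,move L,goto C. Now: state=C, head=1, tape[-4..3]=01000010 (head:      ^)
Step 4: in state C at pos 1, read 0 -> (C,0)->write 1,move L,goto B. Now: state=B, head=0, tape[-4..3]=01000110 (head:     ^)
Step 5: in state B at pos 0, read 0 -> (B,0)->write 1,move L,goto C. Now: state=C, head=-1, tape[-4..3]=01001110 (head:    ^)
Cells containing 1 after step 5: {-3, 0, 1, 2} -> 4 cell(s)

Answer: 4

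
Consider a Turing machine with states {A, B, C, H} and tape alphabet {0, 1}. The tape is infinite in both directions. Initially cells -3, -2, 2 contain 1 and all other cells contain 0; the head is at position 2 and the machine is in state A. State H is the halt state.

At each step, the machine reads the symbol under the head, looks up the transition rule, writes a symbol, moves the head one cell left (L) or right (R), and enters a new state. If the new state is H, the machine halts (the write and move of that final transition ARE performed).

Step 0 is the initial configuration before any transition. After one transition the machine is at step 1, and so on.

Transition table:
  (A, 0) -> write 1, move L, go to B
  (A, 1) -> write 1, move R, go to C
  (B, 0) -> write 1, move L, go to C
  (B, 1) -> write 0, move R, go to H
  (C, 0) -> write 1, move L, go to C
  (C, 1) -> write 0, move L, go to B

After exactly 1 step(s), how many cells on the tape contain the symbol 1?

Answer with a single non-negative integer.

Answer: 3

Derivation:
Step 1: in state A at pos 2, read 1 -> (A,1)->write 1,move R,goto C. Now: state=C, head=3, tape[-4..4]=011000100 (head:        ^)
Cells containing 1 after step 1: {-3, -2, 2} -> 3 cell(s)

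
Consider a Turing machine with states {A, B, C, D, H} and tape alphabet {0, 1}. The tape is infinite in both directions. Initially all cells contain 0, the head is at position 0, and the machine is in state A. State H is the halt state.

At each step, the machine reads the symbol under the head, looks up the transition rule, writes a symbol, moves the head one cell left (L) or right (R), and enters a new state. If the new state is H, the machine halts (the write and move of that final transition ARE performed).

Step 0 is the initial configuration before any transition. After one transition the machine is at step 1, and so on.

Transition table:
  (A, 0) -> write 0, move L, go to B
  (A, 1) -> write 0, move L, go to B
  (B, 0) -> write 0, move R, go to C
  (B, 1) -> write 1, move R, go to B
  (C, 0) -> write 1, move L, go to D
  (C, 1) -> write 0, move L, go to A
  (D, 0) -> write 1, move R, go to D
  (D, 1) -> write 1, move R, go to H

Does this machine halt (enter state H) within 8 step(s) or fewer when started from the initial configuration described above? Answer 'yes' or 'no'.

Step 1: in state A at pos 0, read 0 -> (A,0)->write 0,move L,goto B. Now: state=B, head=-1, tape[-2..1]=0000 (head:  ^)
Step 2: in state B at pos -1, read 0 -> (B,0)->write 0,move R,goto C. Now: state=C, head=0, tape[-2..1]=0000 (head:   ^)
Step 3: in state C at pos 0, read 0 -> (C,0)->write 1,move L,goto D. Now: state=D, head=-1, tape[-2..1]=0010 (head:  ^)
Step 4: in state D at pos -1, read 0 -> (D,0)->write 1,move R,goto D. Now: state=D, head=0, tape[-2..1]=0110 (head:   ^)
Step 5: in state D at pos 0, read 1 -> (D,1)->write 1,move R,goto H. Now: state=H, head=1, tape[-2..2]=01100 (head:    ^)
State H reached at step 5; 5 <= 8 -> yes

Answer: yes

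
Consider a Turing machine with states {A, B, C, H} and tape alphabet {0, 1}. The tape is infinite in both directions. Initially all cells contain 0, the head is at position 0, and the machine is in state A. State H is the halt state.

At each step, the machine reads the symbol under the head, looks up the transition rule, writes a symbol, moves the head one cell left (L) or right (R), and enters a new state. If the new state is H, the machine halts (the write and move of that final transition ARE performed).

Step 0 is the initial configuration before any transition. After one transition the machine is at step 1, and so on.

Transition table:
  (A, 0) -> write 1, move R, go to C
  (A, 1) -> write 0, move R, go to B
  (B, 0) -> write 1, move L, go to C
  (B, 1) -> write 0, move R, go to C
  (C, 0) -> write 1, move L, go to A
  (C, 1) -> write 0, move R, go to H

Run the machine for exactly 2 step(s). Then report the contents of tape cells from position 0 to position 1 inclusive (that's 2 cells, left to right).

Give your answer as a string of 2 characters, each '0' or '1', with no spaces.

Answer: 11

Derivation:
Step 1: in state A at pos 0, read 0 -> (A,0)->write 1,move R,goto C. Now: state=C, head=1, tape[-1..2]=0100 (head:   ^)
Step 2: in state C at pos 1, read 0 -> (C,0)->write 1,move L,goto A. Now: state=A, head=0, tape[-1..2]=0110 (head:  ^)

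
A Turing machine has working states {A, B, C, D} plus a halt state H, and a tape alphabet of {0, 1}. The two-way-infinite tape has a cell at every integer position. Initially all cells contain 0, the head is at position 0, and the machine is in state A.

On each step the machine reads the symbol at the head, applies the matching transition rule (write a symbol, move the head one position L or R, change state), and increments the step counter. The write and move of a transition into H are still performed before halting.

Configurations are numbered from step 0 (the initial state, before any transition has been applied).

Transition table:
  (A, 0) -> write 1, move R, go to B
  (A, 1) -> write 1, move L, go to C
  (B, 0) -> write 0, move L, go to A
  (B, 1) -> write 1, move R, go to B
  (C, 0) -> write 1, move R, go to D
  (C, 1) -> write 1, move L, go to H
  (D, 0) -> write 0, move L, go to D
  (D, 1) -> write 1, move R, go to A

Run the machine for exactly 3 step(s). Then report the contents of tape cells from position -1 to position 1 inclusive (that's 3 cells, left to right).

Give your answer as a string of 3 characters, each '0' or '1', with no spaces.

Answer: 010

Derivation:
Step 1: in state A at pos 0, read 0 -> (A,0)->write 1,move R,goto B. Now: state=B, head=1, tape[-1..2]=0100 (head:   ^)
Step 2: in state B at pos 1, read 0 -> (B,0)->write 0,move L,goto A. Now: state=A, head=0, tape[-1..2]=0100 (head:  ^)
Step 3: in state A at pos 0, read 1 -> (A,1)->write 1,move L,goto C. Now: state=C, head=-1, tape[-2..2]=00100 (head:  ^)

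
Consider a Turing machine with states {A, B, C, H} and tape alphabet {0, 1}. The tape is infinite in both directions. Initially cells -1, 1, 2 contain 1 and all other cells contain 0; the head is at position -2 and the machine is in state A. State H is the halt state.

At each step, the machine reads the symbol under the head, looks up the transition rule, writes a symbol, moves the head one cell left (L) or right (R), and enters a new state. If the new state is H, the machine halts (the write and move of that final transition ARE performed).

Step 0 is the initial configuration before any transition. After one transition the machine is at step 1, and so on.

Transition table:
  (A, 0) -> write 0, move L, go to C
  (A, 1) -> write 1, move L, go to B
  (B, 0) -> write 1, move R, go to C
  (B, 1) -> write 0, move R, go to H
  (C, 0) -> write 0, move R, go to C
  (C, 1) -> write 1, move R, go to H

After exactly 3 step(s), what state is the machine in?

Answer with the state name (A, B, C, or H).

Answer: C

Derivation:
Step 1: in state A at pos -2, read 0 -> (A,0)->write 0,move L,goto C. Now: state=C, head=-3, tape[-4..3]=00010110 (head:  ^)
Step 2: in state C at pos -3, read 0 -> (C,0)->write 0,move R,goto C. Now: state=C, head=-2, tape[-4..3]=00010110 (head:   ^)
Step 3: in state C at pos -2, read 0 -> (C,0)->write 0,move R,goto C. Now: state=C, head=-1, tape[-4..3]=00010110 (head:    ^)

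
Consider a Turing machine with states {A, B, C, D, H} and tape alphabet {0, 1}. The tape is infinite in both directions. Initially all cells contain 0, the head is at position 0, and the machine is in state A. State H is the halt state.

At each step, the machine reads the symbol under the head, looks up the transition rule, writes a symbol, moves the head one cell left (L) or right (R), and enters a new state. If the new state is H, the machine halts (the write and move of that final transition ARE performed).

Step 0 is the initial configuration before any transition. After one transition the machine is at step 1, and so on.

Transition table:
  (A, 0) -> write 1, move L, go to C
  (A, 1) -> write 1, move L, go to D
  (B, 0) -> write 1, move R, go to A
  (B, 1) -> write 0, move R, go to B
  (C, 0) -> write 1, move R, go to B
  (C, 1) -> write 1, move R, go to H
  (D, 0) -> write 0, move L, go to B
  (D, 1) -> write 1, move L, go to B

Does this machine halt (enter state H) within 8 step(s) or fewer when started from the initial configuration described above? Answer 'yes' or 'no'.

Step 1: in state A at pos 0, read 0 -> (A,0)->write 1,move L,goto C. Now: state=C, head=-1, tape[-2..1]=0010 (head:  ^)
Step 2: in state C at pos -1, read 0 -> (C,0)->write 1,move R,goto B. Now: state=B, head=0, tape[-2..1]=0110 (head:   ^)
Step 3: in state B at pos 0, read 1 -> (B,1)->write 0,move R,goto B. Now: state=B, head=1, tape[-2..2]=01000 (head:    ^)
Step 4: in state B at pos 1, read 0 -> (B,0)->write 1,move R,goto A. Now: state=A, head=2, tape[-2..3]=010100 (head:     ^)
Step 5: in state A at pos 2, read 0 -> (A,0)->write 1,move L,goto C. Now: state=C, head=1, tape[-2..3]=010110 (head:    ^)
Step 6: in state C at pos 1, read 1 -> (C,1)->write 1,move R,goto H. Now: state=H, head=2, tape[-2..3]=010110 (head:     ^)
State H reached at step 6; 6 <= 8 -> yes

Answer: yes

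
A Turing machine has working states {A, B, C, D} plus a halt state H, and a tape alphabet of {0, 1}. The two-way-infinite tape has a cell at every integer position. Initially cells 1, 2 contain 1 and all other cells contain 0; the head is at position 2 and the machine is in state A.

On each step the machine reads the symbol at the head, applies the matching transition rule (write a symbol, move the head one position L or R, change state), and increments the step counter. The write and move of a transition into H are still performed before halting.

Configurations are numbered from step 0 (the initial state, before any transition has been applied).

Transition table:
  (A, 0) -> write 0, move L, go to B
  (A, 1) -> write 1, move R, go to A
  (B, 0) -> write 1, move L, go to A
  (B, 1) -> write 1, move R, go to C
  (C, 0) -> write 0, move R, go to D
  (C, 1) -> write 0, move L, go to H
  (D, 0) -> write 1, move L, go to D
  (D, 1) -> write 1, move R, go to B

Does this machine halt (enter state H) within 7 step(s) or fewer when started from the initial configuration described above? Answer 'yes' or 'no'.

Step 1: in state A at pos 2, read 1 -> (A,1)->write 1,move R,goto A. Now: state=A, head=3, tape[0..4]=01100 (head:    ^)
Step 2: in state A at pos 3, read 0 -> (A,0)->write 0,move L,goto B. Now: state=B, head=2, tape[0..4]=01100 (head:   ^)
Step 3: in state B at pos 2, read 1 -> (B,1)->write 1,move R,goto C. Now: state=C, head=3, tape[0..4]=01100 (head:    ^)
Step 4: in state C at pos 3, read 0 -> (C,0)->write 0,move R,goto D. Now: state=D, head=4, tape[0..5]=011000 (head:     ^)
Step 5: in state D at pos 4, read 0 -> (D,0)->write 1,move L,goto D. Now: state=D, head=3, tape[0..5]=011010 (head:    ^)
Step 6: in state D at pos 3, read 0 -> (D,0)->write 1,move L,goto D. Now: state=D, head=2, tape[0..5]=011110 (head:   ^)
Step 7: in state D at pos 2, read 1 -> (D,1)->write 1,move R,goto B. Now: state=B, head=3, tape[0..5]=011110 (head:    ^)
After 7 step(s): state = B (not H) -> not halted within 7 -> no

Answer: no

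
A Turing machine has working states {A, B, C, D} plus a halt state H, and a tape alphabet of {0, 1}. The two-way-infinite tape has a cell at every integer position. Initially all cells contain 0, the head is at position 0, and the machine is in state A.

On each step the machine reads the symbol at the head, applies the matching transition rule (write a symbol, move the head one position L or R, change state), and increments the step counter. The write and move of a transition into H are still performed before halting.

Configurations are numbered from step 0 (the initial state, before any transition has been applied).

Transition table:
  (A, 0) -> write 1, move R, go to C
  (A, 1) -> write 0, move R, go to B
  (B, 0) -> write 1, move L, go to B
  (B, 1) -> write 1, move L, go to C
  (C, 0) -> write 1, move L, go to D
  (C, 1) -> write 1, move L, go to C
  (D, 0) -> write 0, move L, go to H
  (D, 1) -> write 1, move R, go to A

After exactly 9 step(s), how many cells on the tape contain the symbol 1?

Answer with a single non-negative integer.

Step 1: in state A at pos 0, read 0 -> (A,0)->write 1,move R,goto C. Now: state=C, head=1, tape[-1..2]=0100 (head:   ^)
Step 2: in state C at pos 1, read 0 -> (C,0)->write 1,move L,goto D. Now: state=D, head=0, tape[-1..2]=0110 (head:  ^)
Step 3: in state D at pos 0, read 1 -> (D,1)->write 1,move R,goto A. Now: state=A, head=1, tape[-1..2]=0110 (head:   ^)
Step 4: in state A at pos 1, read 1 -> (A,1)->write 0,move R,goto B. Now: state=B, head=2, tape[-1..3]=01000 (head:    ^)
Step 5: in state B at pos 2, read 0 -> (B,0)->write 1,move L,goto B. Now: state=B, head=1, tape[-1..3]=01010 (head:   ^)
Step 6: in state B at pos 1, read 0 -> (B,0)->write 1,move L,goto B. Now: state=B, head=0, tape[-1..3]=01110 (head:  ^)
Step 7: in state B at pos 0, read 1 -> (B,1)->write 1,move L,goto C. Now: state=C, head=-1, tape[-2..3]=001110 (head:  ^)
Step 8: in state C at pos -1, read 0 -> (C,0)->write 1,move L,goto D. Now: state=D, head=-2, tape[-3..3]=0011110 (head:  ^)
Step 9: in state D at pos -2, read 0 -> (D,0)->write 0,move L,goto H. Now: state=H, head=-3, tape[-4..3]=00011110 (head:  ^)
Cells containing 1 after step 9: {-1, 0, 1, 2} -> 4 cell(s)

Answer: 4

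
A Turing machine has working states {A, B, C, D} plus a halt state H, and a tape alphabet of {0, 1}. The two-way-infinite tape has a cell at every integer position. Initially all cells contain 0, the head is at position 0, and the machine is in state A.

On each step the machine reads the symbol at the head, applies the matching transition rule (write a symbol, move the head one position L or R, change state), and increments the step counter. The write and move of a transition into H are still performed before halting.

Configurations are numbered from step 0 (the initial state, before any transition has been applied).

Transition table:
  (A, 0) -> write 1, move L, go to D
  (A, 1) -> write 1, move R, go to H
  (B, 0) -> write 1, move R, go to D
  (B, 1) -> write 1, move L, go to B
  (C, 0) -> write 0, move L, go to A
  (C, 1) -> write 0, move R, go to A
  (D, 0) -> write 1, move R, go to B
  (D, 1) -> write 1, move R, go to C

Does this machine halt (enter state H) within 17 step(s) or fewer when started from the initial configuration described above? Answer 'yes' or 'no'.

Step 1: in state A at pos 0, read 0 -> (A,0)->write 1,move L,goto D. Now: state=D, head=-1, tape[-2..1]=0010 (head:  ^)
Step 2: in state D at pos -1, read 0 -> (D,0)->write 1,move R,goto B. Now: state=B, head=0, tape[-2..1]=0110 (head:   ^)
Step 3: in state B at pos 0, read 1 -> (B,1)->write 1,move L,goto B. Now: state=B, head=-1, tape[-2..1]=0110 (head:  ^)
Step 4: in state B at pos -1, read 1 -> (B,1)->write 1,move L,goto B. Now: state=B, head=-2, tape[-3..1]=00110 (head:  ^)
Step 5: in state B at pos -2, read 0 -> (B,0)->write 1,move R,goto D. Now: state=D, head=-1, tape[-3..1]=01110 (head:   ^)
Step 6: in state D at pos -1, read 1 -> (D,1)->write 1,move R,goto C. Now: state=C, head=0, tape[-3..1]=01110 (head:    ^)
Step 7: in state C at pos 0, read 1 -> (C,1)->write 0,move R,goto A. Now: state=A, head=1, tape[-3..2]=011000 (head:     ^)
Step 8: in state A at pos 1, read 0 -> (A,0)->write 1,move L,goto D. Now: state=D, head=0, tape[-3..2]=011010 (head:    ^)
Step 9: in state D at pos 0, read 0 -> (D,0)->write 1,move R,goto B. Now: state=B, head=1, tape[-3..2]=011110 (head:     ^)
Step 10: in state B at pos 1, read 1 -> (B,1)->write 1,move L,goto B. Now: state=B, head=0, tape[-3..2]=011110 (head:    ^)
Step 11: in state B at pos 0, read 1 -> (B,1)->write 1,move L,goto B. Now: state=B, head=-1, tape[-3..2]=011110 (head:   ^)
Step 12: in state B at pos -1, read 1 -> (B,1)->write 1,move L,goto B. Now: state=B, head=-2, tape[-3..2]=011110 (head:  ^)
Step 13: in state B at pos -2, read 1 -> (B,1)->write 1,move L,goto B. Now: state=B, head=-3, tape[-4..2]=0011110 (head:  ^)
Step 14: in state B at pos -3, read 0 -> (B,0)->write 1,move R,goto D. Now: state=D, head=-2, tape[-4..2]=0111110 (head:   ^)
Step 15: in state D at pos -2, read 1 -> (D,1)->write 1,move R,goto C. Now: state=C, head=-1, tape[-4..2]=0111110 (head:    ^)
Step 16: in state C at pos -1, read 1 -> (C,1)->write 0,move R,goto A. Now: state=A, head=0, tape[-4..2]=0110110 (head:     ^)
Step 17: in state A at pos 0, read 1 -> (A,1)->write 1,move R,goto H. Now: state=H, head=1, tape[-4..2]=0110110 (head:      ^)
State H reached at step 17; 17 <= 17 -> yes

Answer: yes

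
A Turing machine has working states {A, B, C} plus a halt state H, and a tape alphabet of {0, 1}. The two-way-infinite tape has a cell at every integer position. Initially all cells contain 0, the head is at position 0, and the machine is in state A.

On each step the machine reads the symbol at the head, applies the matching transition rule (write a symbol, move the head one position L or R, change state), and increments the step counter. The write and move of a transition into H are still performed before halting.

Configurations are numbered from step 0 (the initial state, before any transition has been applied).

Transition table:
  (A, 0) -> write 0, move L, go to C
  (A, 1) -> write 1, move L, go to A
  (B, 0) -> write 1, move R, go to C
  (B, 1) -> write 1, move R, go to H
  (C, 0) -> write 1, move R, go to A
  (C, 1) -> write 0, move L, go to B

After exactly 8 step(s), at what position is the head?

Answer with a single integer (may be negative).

Answer: -2

Derivation:
Step 1: in state A at pos 0, read 0 -> (A,0)->write 0,move L,goto C. Now: state=C, head=-1, tape[-2..1]=0000 (head:  ^)
Step 2: in state C at pos -1, read 0 -> (C,0)->write 1,move R,goto A. Now: state=A, head=0, tape[-2..1]=0100 (head:   ^)
Step 3: in state A at pos 0, read 0 -> (A,0)->write 0,move L,goto C. Now: state=C, head=-1, tape[-2..1]=0100 (head:  ^)
Step 4: in state C at pos -1, read 1 -> (C,1)->write 0,move L,goto B. Now: state=B, head=-2, tape[-3..1]=00000 (head:  ^)
Step 5: in state B at pos -2, read 0 -> (B,0)->write 1,move R,goto C. Now: state=C, head=-1, tape[-3..1]=01000 (head:   ^)
Step 6: in state C at pos -1, read 0 -> (C,0)->write 1,move R,goto A. Now: state=A, head=0, tape[-3..1]=01100 (head:    ^)
Step 7: in state A at pos 0, read 0 -> (A,0)->write 0,move L,goto C. Now: state=C, head=-1, tape[-3..1]=01100 (head:   ^)
Step 8: in state C at pos -1, read 1 -> (C,1)->write 0,move L,goto B. Now: state=B, head=-2, tape[-3..1]=01000 (head:  ^)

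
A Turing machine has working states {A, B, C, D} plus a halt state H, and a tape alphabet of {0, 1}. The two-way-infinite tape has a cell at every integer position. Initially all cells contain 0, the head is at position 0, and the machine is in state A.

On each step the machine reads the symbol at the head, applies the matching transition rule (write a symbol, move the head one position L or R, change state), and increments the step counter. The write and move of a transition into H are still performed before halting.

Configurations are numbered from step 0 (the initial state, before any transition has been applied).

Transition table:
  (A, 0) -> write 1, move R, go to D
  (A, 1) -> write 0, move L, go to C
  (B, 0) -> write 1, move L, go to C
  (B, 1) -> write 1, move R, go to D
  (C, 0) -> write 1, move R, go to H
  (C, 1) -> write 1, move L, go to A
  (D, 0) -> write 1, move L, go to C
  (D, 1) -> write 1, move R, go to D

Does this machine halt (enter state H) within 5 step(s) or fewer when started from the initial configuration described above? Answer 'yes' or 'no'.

Step 1: in state A at pos 0, read 0 -> (A,0)->write 1,move R,goto D. Now: state=D, head=1, tape[-1..2]=0100 (head:   ^)
Step 2: in state D at pos 1, read 0 -> (D,0)->write 1,move L,goto C. Now: state=C, head=0, tape[-1..2]=0110 (head:  ^)
Step 3: in state C at pos 0, read 1 -> (C,1)->write 1,move L,goto A. Now: state=A, head=-1, tape[-2..2]=00110 (head:  ^)
Step 4: in state A at pos -1, read 0 -> (A,0)->write 1,move R,goto D. Now: state=D, head=0, tape[-2..2]=01110 (head:   ^)
Step 5: in state D at pos 0, read 1 -> (D,1)->write 1,move R,goto D. Now: state=D, head=1, tape[-2..2]=01110 (head:    ^)
After 5 step(s): state = D (not H) -> not halted within 5 -> no

Answer: no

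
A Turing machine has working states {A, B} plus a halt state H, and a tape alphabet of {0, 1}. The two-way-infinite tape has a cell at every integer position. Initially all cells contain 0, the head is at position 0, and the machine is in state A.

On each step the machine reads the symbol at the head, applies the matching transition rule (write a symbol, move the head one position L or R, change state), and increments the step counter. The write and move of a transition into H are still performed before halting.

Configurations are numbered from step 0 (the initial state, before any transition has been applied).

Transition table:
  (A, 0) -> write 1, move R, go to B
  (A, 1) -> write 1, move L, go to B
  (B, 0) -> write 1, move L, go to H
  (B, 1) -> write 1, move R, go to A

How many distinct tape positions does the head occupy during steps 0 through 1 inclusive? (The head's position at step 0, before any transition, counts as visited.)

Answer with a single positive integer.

Step 1: in state A at pos 0, read 0 -> (A,0)->write 1,move R,goto B. Now: state=B, head=1, tape[-1..2]=0100 (head:   ^)
Head positions at steps 0..1: starting at 0, distinct positions visited = {0, 1} -> 2 position(s)

Answer: 2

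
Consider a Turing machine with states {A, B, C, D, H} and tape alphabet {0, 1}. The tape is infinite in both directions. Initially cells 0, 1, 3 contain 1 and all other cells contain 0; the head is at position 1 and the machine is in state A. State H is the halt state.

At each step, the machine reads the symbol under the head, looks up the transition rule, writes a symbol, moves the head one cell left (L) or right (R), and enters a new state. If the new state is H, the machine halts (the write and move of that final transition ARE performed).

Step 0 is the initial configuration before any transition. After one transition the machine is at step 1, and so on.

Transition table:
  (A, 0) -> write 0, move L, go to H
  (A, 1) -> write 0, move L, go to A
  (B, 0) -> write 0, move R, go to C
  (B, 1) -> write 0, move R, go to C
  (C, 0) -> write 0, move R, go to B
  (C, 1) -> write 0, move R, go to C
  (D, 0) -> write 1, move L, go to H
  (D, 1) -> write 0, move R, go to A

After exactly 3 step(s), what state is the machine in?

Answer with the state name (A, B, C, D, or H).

Answer: H

Derivation:
Step 1: in state A at pos 1, read 1 -> (A,1)->write 0,move L,goto A. Now: state=A, head=0, tape[-1..4]=010010 (head:  ^)
Step 2: in state A at pos 0, read 1 -> (A,1)->write 0,move L,goto A. Now: state=A, head=-1, tape[-2..4]=0000010 (head:  ^)
Step 3: in state A at pos -1, read 0 -> (A,0)->write 0,move L,goto H. Now: state=H, head=-2, tape[-3..4]=00000010 (head:  ^)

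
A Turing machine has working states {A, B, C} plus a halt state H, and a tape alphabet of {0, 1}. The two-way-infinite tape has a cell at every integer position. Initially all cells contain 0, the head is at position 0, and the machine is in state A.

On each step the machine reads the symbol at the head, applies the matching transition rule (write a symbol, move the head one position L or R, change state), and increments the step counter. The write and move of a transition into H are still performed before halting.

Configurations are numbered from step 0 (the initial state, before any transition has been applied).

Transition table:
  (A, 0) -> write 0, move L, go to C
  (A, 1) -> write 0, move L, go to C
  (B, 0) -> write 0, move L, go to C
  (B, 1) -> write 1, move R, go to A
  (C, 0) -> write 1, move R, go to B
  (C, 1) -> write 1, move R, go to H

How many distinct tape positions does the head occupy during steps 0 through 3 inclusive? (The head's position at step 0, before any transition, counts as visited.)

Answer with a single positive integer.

Answer: 2

Derivation:
Step 1: in state A at pos 0, read 0 -> (A,0)->write 0,move L,goto C. Now: state=C, head=-1, tape[-2..1]=0000 (head:  ^)
Step 2: in state C at pos -1, read 0 -> (C,0)->write 1,move R,goto B. Now: state=B, head=0, tape[-2..1]=0100 (head:   ^)
Step 3: in state B at pos 0, read 0 -> (B,0)->write 0,move L,goto C. Now: state=C, head=-1, tape[-2..1]=0100 (head:  ^)
Head positions at steps 0..3: starting at 0, distinct positions visited = {-1, 0} -> 2 position(s)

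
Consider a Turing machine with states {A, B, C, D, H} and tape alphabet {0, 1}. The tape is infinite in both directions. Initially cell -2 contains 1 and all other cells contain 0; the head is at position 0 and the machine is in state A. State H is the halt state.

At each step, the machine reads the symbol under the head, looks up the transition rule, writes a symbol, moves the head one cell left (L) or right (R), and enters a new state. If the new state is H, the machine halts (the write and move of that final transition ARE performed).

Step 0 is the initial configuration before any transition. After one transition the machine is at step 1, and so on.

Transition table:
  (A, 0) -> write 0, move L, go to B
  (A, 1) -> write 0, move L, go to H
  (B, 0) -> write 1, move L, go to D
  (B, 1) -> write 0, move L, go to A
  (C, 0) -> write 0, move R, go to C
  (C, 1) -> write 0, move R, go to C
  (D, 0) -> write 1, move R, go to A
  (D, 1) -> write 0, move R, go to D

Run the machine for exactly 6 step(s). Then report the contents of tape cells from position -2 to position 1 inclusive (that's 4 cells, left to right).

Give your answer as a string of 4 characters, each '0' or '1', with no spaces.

Step 1: in state A at pos 0, read 0 -> (A,0)->write 0,move L,goto B. Now: state=B, head=-1, tape[-3..1]=01000 (head:   ^)
Step 2: in state B at pos -1, read 0 -> (B,0)->write 1,move L,goto D. Now: state=D, head=-2, tape[-3..1]=01100 (head:  ^)
Step 3: in state D at pos -2, read 1 -> (D,1)->write 0,move R,goto D. Now: state=D, head=-1, tape[-3..1]=00100 (head:   ^)
Step 4: in state D at pos -1, read 1 -> (D,1)->write 0,move R,goto D. Now: state=D, head=0, tape[-3..1]=00000 (head:    ^)
Step 5: in state D at pos 0, read 0 -> (D,0)->write 1,move R,goto A. Now: state=A, head=1, tape[-3..2]=000100 (head:     ^)
Step 6: in state A at pos 1, read 0 -> (A,0)->write 0,move L,goto B. Now: state=B, head=0, tape[-3..2]=000100 (head:    ^)

Answer: 0010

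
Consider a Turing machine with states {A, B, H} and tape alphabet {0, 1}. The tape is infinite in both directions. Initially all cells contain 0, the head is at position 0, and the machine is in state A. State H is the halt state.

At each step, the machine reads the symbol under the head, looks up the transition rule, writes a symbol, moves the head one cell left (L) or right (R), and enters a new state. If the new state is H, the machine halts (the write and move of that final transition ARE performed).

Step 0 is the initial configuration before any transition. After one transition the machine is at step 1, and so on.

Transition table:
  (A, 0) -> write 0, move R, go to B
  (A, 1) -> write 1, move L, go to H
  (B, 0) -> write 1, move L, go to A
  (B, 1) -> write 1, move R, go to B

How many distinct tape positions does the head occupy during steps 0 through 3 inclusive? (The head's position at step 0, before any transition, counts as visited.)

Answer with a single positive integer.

Answer: 2

Derivation:
Step 1: in state A at pos 0, read 0 -> (A,0)->write 0,move R,goto B. Now: state=B, head=1, tape[-1..2]=0000 (head:   ^)
Step 2: in state B at pos 1, read 0 -> (B,0)->write 1,move L,goto A. Now: state=A, head=0, tape[-1..2]=0010 (head:  ^)
Step 3: in state A at pos 0, read 0 -> (A,0)->write 0,move R,goto B. Now: state=B, head=1, tape[-1..2]=0010 (head:   ^)
Head positions at steps 0..3: starting at 0, distinct positions visited = {0, 1} -> 2 position(s)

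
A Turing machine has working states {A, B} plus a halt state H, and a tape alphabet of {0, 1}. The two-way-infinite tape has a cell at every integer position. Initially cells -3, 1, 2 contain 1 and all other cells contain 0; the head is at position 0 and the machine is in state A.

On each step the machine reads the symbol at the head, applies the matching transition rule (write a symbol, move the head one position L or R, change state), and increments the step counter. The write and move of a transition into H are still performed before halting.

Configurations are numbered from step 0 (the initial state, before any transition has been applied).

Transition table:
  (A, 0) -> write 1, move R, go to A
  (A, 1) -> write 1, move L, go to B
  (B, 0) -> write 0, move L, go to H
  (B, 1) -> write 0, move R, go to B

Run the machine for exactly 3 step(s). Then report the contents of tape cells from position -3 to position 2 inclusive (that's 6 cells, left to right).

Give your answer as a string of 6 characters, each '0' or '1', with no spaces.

Answer: 100011

Derivation:
Step 1: in state A at pos 0, read 0 -> (A,0)->write 1,move R,goto A. Now: state=A, head=1, tape[-4..3]=01001110 (head:      ^)
Step 2: in state A at pos 1, read 1 -> (A,1)->write 1,move L,goto B. Now: state=B, head=0, tape[-4..3]=01001110 (head:     ^)
Step 3: in state B at pos 0, read 1 -> (B,1)->write 0,move R,goto B. Now: state=B, head=1, tape[-4..3]=01000110 (head:      ^)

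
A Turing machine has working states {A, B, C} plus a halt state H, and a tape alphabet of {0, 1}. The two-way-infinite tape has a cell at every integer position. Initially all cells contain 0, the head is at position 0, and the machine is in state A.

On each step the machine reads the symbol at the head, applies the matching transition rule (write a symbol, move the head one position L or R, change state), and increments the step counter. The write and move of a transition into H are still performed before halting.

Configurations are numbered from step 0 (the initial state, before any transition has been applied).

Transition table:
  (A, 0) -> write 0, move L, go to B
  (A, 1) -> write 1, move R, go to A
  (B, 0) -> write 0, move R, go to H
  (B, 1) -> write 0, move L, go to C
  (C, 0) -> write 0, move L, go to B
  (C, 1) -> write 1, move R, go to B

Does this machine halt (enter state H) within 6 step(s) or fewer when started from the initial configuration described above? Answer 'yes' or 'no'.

Step 1: in state A at pos 0, read 0 -> (A,0)->write 0,move L,goto B. Now: state=B, head=-1, tape[-2..1]=0000 (head:  ^)
Step 2: in state B at pos -1, read 0 -> (B,0)->write 0,move R,goto H. Now: state=H, head=0, tape[-2..1]=0000 (head:   ^)
State H reached at step 2; 2 <= 6 -> yes

Answer: yes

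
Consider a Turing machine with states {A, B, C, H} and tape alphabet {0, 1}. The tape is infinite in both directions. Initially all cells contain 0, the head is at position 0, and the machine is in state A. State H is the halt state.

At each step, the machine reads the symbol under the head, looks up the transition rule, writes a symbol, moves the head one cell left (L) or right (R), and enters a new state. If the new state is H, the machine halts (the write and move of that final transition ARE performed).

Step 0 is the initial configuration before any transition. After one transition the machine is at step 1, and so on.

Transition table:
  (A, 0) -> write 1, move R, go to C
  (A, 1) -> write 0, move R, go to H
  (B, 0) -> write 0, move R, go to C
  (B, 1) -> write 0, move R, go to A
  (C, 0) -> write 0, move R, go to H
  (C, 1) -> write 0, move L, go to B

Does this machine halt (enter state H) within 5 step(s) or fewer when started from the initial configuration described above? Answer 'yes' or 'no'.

Step 1: in state A at pos 0, read 0 -> (A,0)->write 1,move R,goto C. Now: state=C, head=1, tape[-1..2]=0100 (head:   ^)
Step 2: in state C at pos 1, read 0 -> (C,0)->write 0,move R,goto H. Now: state=H, head=2, tape[-1..3]=01000 (head:    ^)
State H reached at step 2; 2 <= 5 -> yes

Answer: yes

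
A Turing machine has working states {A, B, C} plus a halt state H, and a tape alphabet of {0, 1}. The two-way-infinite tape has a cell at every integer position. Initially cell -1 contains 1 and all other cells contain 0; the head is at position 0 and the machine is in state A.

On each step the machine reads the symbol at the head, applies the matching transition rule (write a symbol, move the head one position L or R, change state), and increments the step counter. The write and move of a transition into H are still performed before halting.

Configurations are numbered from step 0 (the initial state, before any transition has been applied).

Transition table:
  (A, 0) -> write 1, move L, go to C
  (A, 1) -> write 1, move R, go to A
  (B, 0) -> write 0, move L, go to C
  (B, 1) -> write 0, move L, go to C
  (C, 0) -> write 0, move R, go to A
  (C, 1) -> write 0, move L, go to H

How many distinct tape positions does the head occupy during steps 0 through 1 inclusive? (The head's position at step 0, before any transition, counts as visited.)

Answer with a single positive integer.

Step 1: in state A at pos 0, read 0 -> (A,0)->write 1,move L,goto C. Now: state=C, head=-1, tape[-2..1]=0110 (head:  ^)
Head positions at steps 0..1: starting at 0, distinct positions visited = {-1, 0} -> 2 position(s)

Answer: 2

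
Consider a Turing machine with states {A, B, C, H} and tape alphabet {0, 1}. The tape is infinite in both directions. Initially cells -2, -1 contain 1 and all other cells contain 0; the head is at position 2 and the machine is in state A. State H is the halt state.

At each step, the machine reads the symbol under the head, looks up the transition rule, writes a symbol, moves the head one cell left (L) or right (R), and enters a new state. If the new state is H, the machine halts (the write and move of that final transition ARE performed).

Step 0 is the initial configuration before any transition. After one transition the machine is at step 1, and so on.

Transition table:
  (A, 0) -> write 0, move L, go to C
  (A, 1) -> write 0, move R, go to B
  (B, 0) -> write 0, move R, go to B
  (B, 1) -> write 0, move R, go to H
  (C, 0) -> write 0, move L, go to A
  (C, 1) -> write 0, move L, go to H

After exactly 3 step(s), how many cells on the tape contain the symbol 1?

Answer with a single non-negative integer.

Answer: 2

Derivation:
Step 1: in state A at pos 2, read 0 -> (A,0)->write 0,move L,goto C. Now: state=C, head=1, tape[-3..3]=0110000 (head:     ^)
Step 2: in state C at pos 1, read 0 -> (C,0)->write 0,move L,goto A. Now: state=A, head=0, tape[-3..3]=0110000 (head:    ^)
Step 3: in state A at pos 0, read 0 -> (A,0)->write 0,move L,goto C. Now: state=C, head=-1, tape[-3..3]=0110000 (head:   ^)
Cells containing 1 after step 3: {-2, -1} -> 2 cell(s)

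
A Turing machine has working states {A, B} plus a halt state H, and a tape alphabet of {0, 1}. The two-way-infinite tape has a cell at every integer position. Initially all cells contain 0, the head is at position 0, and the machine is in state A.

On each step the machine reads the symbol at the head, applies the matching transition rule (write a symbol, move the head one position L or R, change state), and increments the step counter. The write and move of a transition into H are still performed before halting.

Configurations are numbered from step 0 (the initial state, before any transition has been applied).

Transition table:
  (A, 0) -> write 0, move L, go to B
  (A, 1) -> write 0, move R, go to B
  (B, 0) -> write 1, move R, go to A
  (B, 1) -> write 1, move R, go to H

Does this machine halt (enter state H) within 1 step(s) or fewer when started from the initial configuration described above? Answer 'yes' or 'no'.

Step 1: in state A at pos 0, read 0 -> (A,0)->write 0,move L,goto B. Now: state=B, head=-1, tape[-2..1]=0000 (head:  ^)
After 1 step(s): state = B (not H) -> not halted within 1 -> no

Answer: no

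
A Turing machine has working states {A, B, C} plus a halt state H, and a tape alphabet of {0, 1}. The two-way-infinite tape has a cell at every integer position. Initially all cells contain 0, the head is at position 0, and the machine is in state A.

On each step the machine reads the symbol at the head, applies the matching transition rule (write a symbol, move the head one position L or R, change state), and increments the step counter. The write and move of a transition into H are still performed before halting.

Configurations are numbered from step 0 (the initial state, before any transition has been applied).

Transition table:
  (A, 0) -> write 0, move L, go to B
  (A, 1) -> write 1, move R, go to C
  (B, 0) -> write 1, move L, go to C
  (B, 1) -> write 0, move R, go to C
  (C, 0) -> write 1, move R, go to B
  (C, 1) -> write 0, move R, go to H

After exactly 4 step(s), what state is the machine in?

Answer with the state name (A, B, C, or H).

Answer: C

Derivation:
Step 1: in state A at pos 0, read 0 -> (A,0)->write 0,move L,goto B. Now: state=B, head=-1, tape[-2..1]=0000 (head:  ^)
Step 2: in state B at pos -1, read 0 -> (B,0)->write 1,move L,goto C. Now: state=C, head=-2, tape[-3..1]=00100 (head:  ^)
Step 3: in state C at pos -2, read 0 -> (C,0)->write 1,move R,goto B. Now: state=B, head=-1, tape[-3..1]=01100 (head:   ^)
Step 4: in state B at pos -1, read 1 -> (B,1)->write 0,move R,goto C. Now: state=C, head=0, tape[-3..1]=01000 (head:    ^)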